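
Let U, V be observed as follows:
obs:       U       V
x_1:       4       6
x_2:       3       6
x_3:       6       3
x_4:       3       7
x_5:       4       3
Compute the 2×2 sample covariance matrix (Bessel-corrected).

Step 1 — column means:
  mean(U) = (4 + 3 + 6 + 3 + 4) / 5 = 20/5 = 4
  mean(V) = (6 + 6 + 3 + 7 + 3) / 5 = 25/5 = 5

Step 2 — sample covariance S[i,j] = (1/(n-1)) · Σ_k (x_{k,i} - mean_i) · (x_{k,j} - mean_j), with n-1 = 4.
  S[U,U] = ((0)·(0) + (-1)·(-1) + (2)·(2) + (-1)·(-1) + (0)·(0)) / 4 = 6/4 = 1.5
  S[U,V] = ((0)·(1) + (-1)·(1) + (2)·(-2) + (-1)·(2) + (0)·(-2)) / 4 = -7/4 = -1.75
  S[V,V] = ((1)·(1) + (1)·(1) + (-2)·(-2) + (2)·(2) + (-2)·(-2)) / 4 = 14/4 = 3.5

S is symmetric (S[j,i] = S[i,j]). Assembling:

S = [[1.5, -1.75],
 [-1.75, 3.5]]


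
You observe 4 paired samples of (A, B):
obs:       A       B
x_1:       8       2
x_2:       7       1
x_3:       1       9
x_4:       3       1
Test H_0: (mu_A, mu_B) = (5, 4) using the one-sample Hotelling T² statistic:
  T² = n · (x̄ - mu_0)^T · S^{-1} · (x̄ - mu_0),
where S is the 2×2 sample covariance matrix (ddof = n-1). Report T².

Step 1 — sample mean vector:
  mean(A) = (8 + 7 + 1 + 3) / 4 = 19/4 = 4.75
  mean(B) = (2 + 1 + 9 + 1) / 4 = 13/4 = 3.25
  x̄ = (4.75, 3.25),  deviation x̄ - mu_0 = (4.75, 3.25) - (5, 4) = (-0.25, -0.75).

Step 2 — sample covariance matrix, S[i,j] = (1/(n-1)) · Σ_k (x_{k,i} - mean_i) · (x_{k,j} - mean_j), divisor n-1 = 3:
  S[A,A] = ((3.25)·(3.25) + (2.25)·(2.25) + (-3.75)·(-3.75) + (-1.75)·(-1.75)) / 3 = 32.75/3 = 10.9167
  S[A,B] = ((3.25)·(-1.25) + (2.25)·(-2.25) + (-3.75)·(5.75) + (-1.75)·(-2.25)) / 3 = -26.75/3 = -8.9167
  S[B,B] = ((-1.25)·(-1.25) + (-2.25)·(-2.25) + (5.75)·(5.75) + (-2.25)·(-2.25)) / 3 = 44.75/3 = 14.9167
  S = [[10.9167, -8.9167],
 [-8.9167, 14.9167]].

Step 3 — invert S. det(S) = 10.9167·14.9167 - (-8.9167)² = 83.3333.
  S^{-1} = (1/det) · [[d, -b], [-b, a]] = [[0.179, 0.107],
 [0.107, 0.131]].

Step 4 — quadratic form (x̄ - mu_0)^T · S^{-1} · (x̄ - mu_0):
  S^{-1} · (x̄ - mu_0) = (-0.125, -0.125),
  (x̄ - mu_0)^T · [...] = (-0.25)·(-0.125) + (-0.75)·(-0.125) = 0.125.

Step 5 — scale by n: T² = 4 · 0.125 = 0.5.

T² ≈ 0.5


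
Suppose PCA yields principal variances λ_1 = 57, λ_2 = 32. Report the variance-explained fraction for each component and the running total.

Step 1 — total variance = trace(Sigma) = Σ λ_i = 57 + 32 = 89.

Step 2 — fraction explained by component i = λ_i / Σ λ:
  PC1: 57/89 = 0.6404
  PC2: 32/89 = 0.3596

Step 3 — cumulative fraction after k components = (λ_1 + ... + λ_k) / Σ λ:
  k = 1: 57/89 = 0.6404
  k = 2: (57 + 32)/89 = 89/89 = 1

Summary (fraction, with percent):

explained: PC1 0.6404 (64.04%), PC2 0.3596 (35.96%);  cumulative: 0.6404, 1


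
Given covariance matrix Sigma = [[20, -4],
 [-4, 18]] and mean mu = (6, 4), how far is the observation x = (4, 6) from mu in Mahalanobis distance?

Step 1 — centre the observation: (x - mu) = (-2, 2).

Step 2 — invert Sigma. det(Sigma) = 20·18 - (-4)² = 344.
  Sigma^{-1} = (1/det) · [[d, -b], [-b, a]] = [[0.0523, 0.0116],
 [0.0116, 0.0581]].

Step 3 — form the quadratic (x - mu)^T · Sigma^{-1} · (x - mu):
  Sigma^{-1} · (x - mu) = (-0.0814, 0.093).
  (x - mu)^T · [Sigma^{-1} · (x - mu)] = (-2)·(-0.0814) + (2)·(0.093) = 0.3488.

Step 4 — take square root: d = √(0.3488) ≈ 0.5906.

d(x, mu) = √(0.3488) ≈ 0.5906


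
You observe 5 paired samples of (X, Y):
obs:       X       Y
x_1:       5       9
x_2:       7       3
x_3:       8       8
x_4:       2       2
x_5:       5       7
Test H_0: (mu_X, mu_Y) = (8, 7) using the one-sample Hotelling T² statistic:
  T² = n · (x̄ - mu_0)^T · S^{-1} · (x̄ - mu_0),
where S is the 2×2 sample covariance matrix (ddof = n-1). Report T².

Step 1 — sample mean vector:
  mean(X) = (5 + 7 + 8 + 2 + 5) / 5 = 27/5 = 5.4
  mean(Y) = (9 + 3 + 8 + 2 + 7) / 5 = 29/5 = 5.8
  x̄ = (5.4, 5.8),  deviation x̄ - mu_0 = (5.4, 5.8) - (8, 7) = (-2.6, -1.2).

Step 2 — sample covariance matrix, S[i,j] = (1/(n-1)) · Σ_k (x_{k,i} - mean_i) · (x_{k,j} - mean_j), divisor n-1 = 4:
  S[X,X] = ((-0.4)·(-0.4) + (1.6)·(1.6) + (2.6)·(2.6) + (-3.4)·(-3.4) + (-0.4)·(-0.4)) / 4 = 21.2/4 = 5.3
  S[X,Y] = ((-0.4)·(3.2) + (1.6)·(-2.8) + (2.6)·(2.2) + (-3.4)·(-3.8) + (-0.4)·(1.2)) / 4 = 12.4/4 = 3.1
  S[Y,Y] = ((3.2)·(3.2) + (-2.8)·(-2.8) + (2.2)·(2.2) + (-3.8)·(-3.8) + (1.2)·(1.2)) / 4 = 38.8/4 = 9.7
  S = [[5.3, 3.1],
 [3.1, 9.7]].

Step 3 — invert S. det(S) = 5.3·9.7 - (3.1)² = 41.8.
  S^{-1} = (1/det) · [[d, -b], [-b, a]] = [[0.2321, -0.0742],
 [-0.0742, 0.1268]].

Step 4 — quadratic form (x̄ - mu_0)^T · S^{-1} · (x̄ - mu_0):
  S^{-1} · (x̄ - mu_0) = (-0.5144, 0.0407),
  (x̄ - mu_0)^T · [...] = (-2.6)·(-0.5144) + (-1.2)·(0.0407) = 1.2885.

Step 5 — scale by n: T² = 5 · 1.2885 = 6.4426.

T² ≈ 6.4426


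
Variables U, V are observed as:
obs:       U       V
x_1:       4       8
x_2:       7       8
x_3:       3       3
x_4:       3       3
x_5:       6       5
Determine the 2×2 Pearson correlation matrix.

Step 1 — column means:
  mean(U) = (4 + 7 + 3 + 3 + 6) / 5 = 23/5 = 4.6
  mean(V) = (8 + 8 + 3 + 3 + 5) / 5 = 27/5 = 5.4

Step 2 — sample variances and covariances s[i,j] = (1/(n-1)) · Σ_k (x_{k,i} - mean_i) · (x_{k,j} - mean_j), with n-1 = 4:
  s[U,U] = ((-0.6)·(-0.6) + (2.4)·(2.4) + (-1.6)·(-1.6) + (-1.6)·(-1.6) + (1.4)·(1.4)) / 4 = 13.2/4 = 3.3
  s[U,V] = ((-0.6)·(2.6) + (2.4)·(2.6) + (-1.6)·(-2.4) + (-1.6)·(-2.4) + (1.4)·(-0.4)) / 4 = 11.8/4 = 2.95
  s[V,V] = ((2.6)·(2.6) + (2.6)·(2.6) + (-2.4)·(-2.4) + (-2.4)·(-2.4) + (-0.4)·(-0.4)) / 4 = 25.2/4 = 6.3
  Sample standard deviations s_i = √(s[i,i]):
  s(U) = √(3.3) = 1.8166
  s(V) = √(6.3) = 2.51

Step 3 — r_{ij} = s_{ij} / (s_i · s_j):
  r[U,U] = 1 (diagonal).
  r[U,V] = 2.95 / (1.8166 · 2.51) = 2.95 / 4.5596 = 0.647
  r[V,V] = 1 (diagonal).

R is symmetric with unit diagonal. Assembling:

R = [[1, 0.647],
 [0.647, 1]]


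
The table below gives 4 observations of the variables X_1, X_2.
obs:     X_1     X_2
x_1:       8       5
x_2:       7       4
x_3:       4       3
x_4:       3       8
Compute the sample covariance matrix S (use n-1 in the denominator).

Step 1 — column means:
  mean(X_1) = (8 + 7 + 4 + 3) / 4 = 22/4 = 5.5
  mean(X_2) = (5 + 4 + 3 + 8) / 4 = 20/4 = 5

Step 2 — sample covariance S[i,j] = (1/(n-1)) · Σ_k (x_{k,i} - mean_i) · (x_{k,j} - mean_j), with n-1 = 3.
  S[X_1,X_1] = ((2.5)·(2.5) + (1.5)·(1.5) + (-1.5)·(-1.5) + (-2.5)·(-2.5)) / 3 = 17/3 = 5.6667
  S[X_1,X_2] = ((2.5)·(0) + (1.5)·(-1) + (-1.5)·(-2) + (-2.5)·(3)) / 3 = -6/3 = -2
  S[X_2,X_2] = ((0)·(0) + (-1)·(-1) + (-2)·(-2) + (3)·(3)) / 3 = 14/3 = 4.6667

S is symmetric (S[j,i] = S[i,j]). Assembling:

S = [[5.6667, -2],
 [-2, 4.6667]]


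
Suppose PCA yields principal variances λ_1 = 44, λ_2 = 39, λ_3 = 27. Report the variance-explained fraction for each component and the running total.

Step 1 — total variance = trace(Sigma) = Σ λ_i = 44 + 39 + 27 = 110.

Step 2 — fraction explained by component i = λ_i / Σ λ:
  PC1: 44/110 = 0.4
  PC2: 39/110 = 0.3545
  PC3: 27/110 = 0.2455

Step 3 — cumulative fraction after k components = (λ_1 + ... + λ_k) / Σ λ:
  k = 1: 44/110 = 0.4
  k = 2: (44 + 39)/110 = 83/110 = 0.7545
  k = 3: (44 + 39 + 27)/110 = 110/110 = 1

Summary (fraction, with percent):

explained: PC1 0.4 (40%), PC2 0.3545 (35.45%), PC3 0.2455 (24.55%);  cumulative: 0.4, 0.7545, 1


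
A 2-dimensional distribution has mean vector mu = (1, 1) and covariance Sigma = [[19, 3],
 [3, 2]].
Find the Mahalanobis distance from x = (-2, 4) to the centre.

Step 1 — centre the observation: (x - mu) = (-3, 3).

Step 2 — invert Sigma. det(Sigma) = 19·2 - (3)² = 29.
  Sigma^{-1} = (1/det) · [[d, -b], [-b, a]] = [[0.069, -0.1034],
 [-0.1034, 0.6552]].

Step 3 — form the quadratic (x - mu)^T · Sigma^{-1} · (x - mu):
  Sigma^{-1} · (x - mu) = (-0.5172, 2.2759).
  (x - mu)^T · [Sigma^{-1} · (x - mu)] = (-3)·(-0.5172) + (3)·(2.2759) = 8.3793.

Step 4 — take square root: d = √(8.3793) ≈ 2.8947.

d(x, mu) = √(8.3793) ≈ 2.8947


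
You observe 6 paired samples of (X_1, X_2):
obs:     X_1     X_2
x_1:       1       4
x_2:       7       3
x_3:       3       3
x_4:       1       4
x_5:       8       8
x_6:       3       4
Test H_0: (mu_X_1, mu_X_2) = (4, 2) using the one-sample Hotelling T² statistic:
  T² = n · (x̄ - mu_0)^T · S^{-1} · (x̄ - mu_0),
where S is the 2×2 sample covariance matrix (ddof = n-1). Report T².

Step 1 — sample mean vector:
  mean(X_1) = (1 + 7 + 3 + 1 + 8 + 3) / 6 = 23/6 = 3.8333
  mean(X_2) = (4 + 3 + 3 + 4 + 8 + 4) / 6 = 26/6 = 4.3333
  x̄ = (3.8333, 4.3333),  deviation x̄ - mu_0 = (3.8333, 4.3333) - (4, 2) = (-0.1667, 2.3333).

Step 2 — sample covariance matrix, S[i,j] = (1/(n-1)) · Σ_k (x_{k,i} - mean_i) · (x_{k,j} - mean_j), divisor n-1 = 5:
  S[X_1,X_1] = ((-2.8333)·(-2.8333) + (3.1667)·(3.1667) + (-0.8333)·(-0.8333) + (-2.8333)·(-2.8333) + (4.1667)·(4.1667) + (-0.8333)·(-0.8333)) / 5 = 44.8333/5 = 8.9667
  S[X_1,X_2] = ((-2.8333)·(-0.3333) + (3.1667)·(-1.3333) + (-0.8333)·(-1.3333) + (-2.8333)·(-0.3333) + (4.1667)·(3.6667) + (-0.8333)·(-0.3333)) / 5 = 14.3333/5 = 2.8667
  S[X_2,X_2] = ((-0.3333)·(-0.3333) + (-1.3333)·(-1.3333) + (-1.3333)·(-1.3333) + (-0.3333)·(-0.3333) + (3.6667)·(3.6667) + (-0.3333)·(-0.3333)) / 5 = 17.3333/5 = 3.4667
  S = [[8.9667, 2.8667],
 [2.8667, 3.4667]].

Step 3 — invert S. det(S) = 8.9667·3.4667 - (2.8667)² = 22.8667.
  S^{-1} = (1/det) · [[d, -b], [-b, a]] = [[0.1516, -0.1254],
 [-0.1254, 0.3921]].

Step 4 — quadratic form (x̄ - mu_0)^T · S^{-1} · (x̄ - mu_0):
  S^{-1} · (x̄ - mu_0) = (-0.3178, 0.9359),
  (x̄ - mu_0)^T · [...] = (-0.1667)·(-0.3178) + (2.3333)·(0.9359) = 2.2366.

Step 5 — scale by n: T² = 6 · 2.2366 = 13.4198.

T² ≈ 13.4198


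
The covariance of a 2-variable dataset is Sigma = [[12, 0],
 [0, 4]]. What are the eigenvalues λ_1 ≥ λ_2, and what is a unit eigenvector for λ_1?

Step 1 — characteristic polynomial of 2×2 Sigma:
  det(Sigma - λI) = λ² - trace · λ + det = 0.
  trace = 12 + 4 = 16, det = 12·4 - (0)² = 48.
Step 2 — discriminant:
  Δ = trace² - 4·det = 256 - 192 = 64.
Step 3 — eigenvalues:
  λ = (trace ± √Δ)/2 = (16 ± 8)/2,
  λ_1 = 12,  λ_2 = 4.

Step 4 — unit eigenvector for λ_1: Sigma is diagonal, so its eigenvectors are the coordinate axes. λ_1 = 12 is the diagonal entry on the first coordinate axis, hence
  v_1 = (1, 0) (||v_1|| = 1).

λ_1 = 12,  λ_2 = 4;  v_1 ≈ (1, 0)


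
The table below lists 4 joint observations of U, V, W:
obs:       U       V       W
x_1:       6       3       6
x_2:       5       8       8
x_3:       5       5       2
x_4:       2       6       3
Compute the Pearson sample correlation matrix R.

Step 1 — column means:
  mean(U) = (6 + 5 + 5 + 2) / 4 = 18/4 = 4.5
  mean(V) = (3 + 8 + 5 + 6) / 4 = 22/4 = 5.5
  mean(W) = (6 + 8 + 2 + 3) / 4 = 19/4 = 4.75

Step 2 — sample variances and covariances s[i,j] = (1/(n-1)) · Σ_k (x_{k,i} - mean_i) · (x_{k,j} - mean_j), with n-1 = 3:
  s[U,U] = ((1.5)·(1.5) + (0.5)·(0.5) + (0.5)·(0.5) + (-2.5)·(-2.5)) / 3 = 9/3 = 3
  s[U,V] = ((1.5)·(-2.5) + (0.5)·(2.5) + (0.5)·(-0.5) + (-2.5)·(0.5)) / 3 = -4/3 = -1.3333
  s[U,W] = ((1.5)·(1.25) + (0.5)·(3.25) + (0.5)·(-2.75) + (-2.5)·(-1.75)) / 3 = 6.5/3 = 2.1667
  s[V,V] = ((-2.5)·(-2.5) + (2.5)·(2.5) + (-0.5)·(-0.5) + (0.5)·(0.5)) / 3 = 13/3 = 4.3333
  s[V,W] = ((-2.5)·(1.25) + (2.5)·(3.25) + (-0.5)·(-2.75) + (0.5)·(-1.75)) / 3 = 5.5/3 = 1.8333
  s[W,W] = ((1.25)·(1.25) + (3.25)·(3.25) + (-2.75)·(-2.75) + (-1.75)·(-1.75)) / 3 = 22.75/3 = 7.5833
  Sample standard deviations s_i = √(s[i,i]):
  s(U) = √(3) = 1.7321
  s(V) = √(4.3333) = 2.0817
  s(W) = √(7.5833) = 2.7538

Step 3 — r_{ij} = s_{ij} / (s_i · s_j):
  r[U,U] = 1 (diagonal).
  r[U,V] = -1.3333 / (1.7321 · 2.0817) = -1.3333 / 3.6056 = -0.3698
  r[U,W] = 2.1667 / (1.7321 · 2.7538) = 2.1667 / 4.7697 = 0.4543
  r[V,V] = 1 (diagonal).
  r[V,W] = 1.8333 / (2.0817 · 2.7538) = 1.8333 / 5.7325 = 0.3198
  r[W,W] = 1 (diagonal).

R is symmetric with unit diagonal. Assembling:

R = [[1, -0.3698, 0.4543],
 [-0.3698, 1, 0.3198],
 [0.4543, 0.3198, 1]]


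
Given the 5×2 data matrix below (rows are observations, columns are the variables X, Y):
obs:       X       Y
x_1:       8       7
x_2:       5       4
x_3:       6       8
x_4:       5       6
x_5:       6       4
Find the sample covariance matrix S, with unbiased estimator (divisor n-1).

Step 1 — column means:
  mean(X) = (8 + 5 + 6 + 5 + 6) / 5 = 30/5 = 6
  mean(Y) = (7 + 4 + 8 + 6 + 4) / 5 = 29/5 = 5.8

Step 2 — sample covariance S[i,j] = (1/(n-1)) · Σ_k (x_{k,i} - mean_i) · (x_{k,j} - mean_j), with n-1 = 4.
  S[X,X] = ((2)·(2) + (-1)·(-1) + (0)·(0) + (-1)·(-1) + (0)·(0)) / 4 = 6/4 = 1.5
  S[X,Y] = ((2)·(1.2) + (-1)·(-1.8) + (0)·(2.2) + (-1)·(0.2) + (0)·(-1.8)) / 4 = 4/4 = 1
  S[Y,Y] = ((1.2)·(1.2) + (-1.8)·(-1.8) + (2.2)·(2.2) + (0.2)·(0.2) + (-1.8)·(-1.8)) / 4 = 12.8/4 = 3.2

S is symmetric (S[j,i] = S[i,j]). Assembling:

S = [[1.5, 1],
 [1, 3.2]]


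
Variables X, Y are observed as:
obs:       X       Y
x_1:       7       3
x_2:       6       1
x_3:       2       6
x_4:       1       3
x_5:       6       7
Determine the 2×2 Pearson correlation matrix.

Step 1 — column means:
  mean(X) = (7 + 6 + 2 + 1 + 6) / 5 = 22/5 = 4.4
  mean(Y) = (3 + 1 + 6 + 3 + 7) / 5 = 20/5 = 4

Step 2 — sample variances and covariances s[i,j] = (1/(n-1)) · Σ_k (x_{k,i} - mean_i) · (x_{k,j} - mean_j), with n-1 = 4:
  s[X,X] = ((2.6)·(2.6) + (1.6)·(1.6) + (-2.4)·(-2.4) + (-3.4)·(-3.4) + (1.6)·(1.6)) / 4 = 29.2/4 = 7.3
  s[X,Y] = ((2.6)·(-1) + (1.6)·(-3) + (-2.4)·(2) + (-3.4)·(-1) + (1.6)·(3)) / 4 = -4/4 = -1
  s[Y,Y] = ((-1)·(-1) + (-3)·(-3) + (2)·(2) + (-1)·(-1) + (3)·(3)) / 4 = 24/4 = 6
  Sample standard deviations s_i = √(s[i,i]):
  s(X) = √(7.3) = 2.7019
  s(Y) = √(6) = 2.4495

Step 3 — r_{ij} = s_{ij} / (s_i · s_j):
  r[X,X] = 1 (diagonal).
  r[X,Y] = -1 / (2.7019 · 2.4495) = -1 / 6.6182 = -0.1511
  r[Y,Y] = 1 (diagonal).

R is symmetric with unit diagonal. Assembling:

R = [[1, -0.1511],
 [-0.1511, 1]]


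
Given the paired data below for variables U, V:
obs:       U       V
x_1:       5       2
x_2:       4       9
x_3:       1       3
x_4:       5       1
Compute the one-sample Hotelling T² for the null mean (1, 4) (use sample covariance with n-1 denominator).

Step 1 — sample mean vector:
  mean(U) = (5 + 4 + 1 + 5) / 4 = 15/4 = 3.75
  mean(V) = (2 + 9 + 3 + 1) / 4 = 15/4 = 3.75
  x̄ = (3.75, 3.75),  deviation x̄ - mu_0 = (3.75, 3.75) - (1, 4) = (2.75, -0.25).

Step 2 — sample covariance matrix, S[i,j] = (1/(n-1)) · Σ_k (x_{k,i} - mean_i) · (x_{k,j} - mean_j), divisor n-1 = 3:
  S[U,U] = ((1.25)·(1.25) + (0.25)·(0.25) + (-2.75)·(-2.75) + (1.25)·(1.25)) / 3 = 10.75/3 = 3.5833
  S[U,V] = ((1.25)·(-1.75) + (0.25)·(5.25) + (-2.75)·(-0.75) + (1.25)·(-2.75)) / 3 = -2.25/3 = -0.75
  S[V,V] = ((-1.75)·(-1.75) + (5.25)·(5.25) + (-0.75)·(-0.75) + (-2.75)·(-2.75)) / 3 = 38.75/3 = 12.9167
  S = [[3.5833, -0.75],
 [-0.75, 12.9167]].

Step 3 — invert S. det(S) = 3.5833·12.9167 - (-0.75)² = 45.7222.
  S^{-1} = (1/det) · [[d, -b], [-b, a]] = [[0.2825, 0.0164],
 [0.0164, 0.0784]].

Step 4 — quadratic form (x̄ - mu_0)^T · S^{-1} · (x̄ - mu_0):
  S^{-1} · (x̄ - mu_0) = (0.7728, 0.0255),
  (x̄ - mu_0)^T · [...] = (2.75)·(0.7728) + (-0.25)·(0.0255) = 2.1188.

Step 5 — scale by n: T² = 4 · 2.1188 = 8.4751.

T² ≈ 8.4751


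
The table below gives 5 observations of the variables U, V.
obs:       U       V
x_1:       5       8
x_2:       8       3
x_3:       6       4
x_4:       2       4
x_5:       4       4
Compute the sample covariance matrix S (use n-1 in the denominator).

Step 1 — column means:
  mean(U) = (5 + 8 + 6 + 2 + 4) / 5 = 25/5 = 5
  mean(V) = (8 + 3 + 4 + 4 + 4) / 5 = 23/5 = 4.6

Step 2 — sample covariance S[i,j] = (1/(n-1)) · Σ_k (x_{k,i} - mean_i) · (x_{k,j} - mean_j), with n-1 = 4.
  S[U,U] = ((0)·(0) + (3)·(3) + (1)·(1) + (-3)·(-3) + (-1)·(-1)) / 4 = 20/4 = 5
  S[U,V] = ((0)·(3.4) + (3)·(-1.6) + (1)·(-0.6) + (-3)·(-0.6) + (-1)·(-0.6)) / 4 = -3/4 = -0.75
  S[V,V] = ((3.4)·(3.4) + (-1.6)·(-1.6) + (-0.6)·(-0.6) + (-0.6)·(-0.6) + (-0.6)·(-0.6)) / 4 = 15.2/4 = 3.8

S is symmetric (S[j,i] = S[i,j]). Assembling:

S = [[5, -0.75],
 [-0.75, 3.8]]


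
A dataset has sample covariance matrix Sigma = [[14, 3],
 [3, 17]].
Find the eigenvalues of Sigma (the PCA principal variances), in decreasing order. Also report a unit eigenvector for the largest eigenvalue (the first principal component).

Step 1 — characteristic polynomial of 2×2 Sigma:
  det(Sigma - λI) = λ² - trace · λ + det = 0.
  trace = 14 + 17 = 31, det = 14·17 - (3)² = 229.
Step 2 — discriminant:
  Δ = trace² - 4·det = 961 - 916 = 45.
Step 3 — eigenvalues:
  λ = (trace ± √Δ)/2 = (31 ± 6.7082)/2,
  λ_1 = 18.8541,  λ_2 = 12.1459.

Step 4 — unit eigenvector for λ_1: solve (Sigma - λ_1 I)v = 0. First row:
  (14 - 18.8541)·v_x + (3)·v_y = 0, i.e. (-4.8541)·v_x + (3)·v_y = 0,
  so v ∝ (b, λ_1 - a) = (3, 4.8541) = u.
  ||u|| = √((3)² + (4.8541)²) = √(32.5623) ≈ 5.7063,
  v_1 = u/||u|| ≈ (0.5257, 0.8507) (||v_1|| = 1).

λ_1 = 18.8541,  λ_2 = 12.1459;  v_1 ≈ (0.5257, 0.8507)


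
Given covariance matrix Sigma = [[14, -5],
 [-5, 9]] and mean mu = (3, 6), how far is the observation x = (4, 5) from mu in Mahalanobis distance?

Step 1 — centre the observation: (x - mu) = (1, -1).

Step 2 — invert Sigma. det(Sigma) = 14·9 - (-5)² = 101.
  Sigma^{-1} = (1/det) · [[d, -b], [-b, a]] = [[0.0891, 0.0495],
 [0.0495, 0.1386]].

Step 3 — form the quadratic (x - mu)^T · Sigma^{-1} · (x - mu):
  Sigma^{-1} · (x - mu) = (0.0396, -0.0891).
  (x - mu)^T · [Sigma^{-1} · (x - mu)] = (1)·(0.0396) + (-1)·(-0.0891) = 0.1287.

Step 4 — take square root: d = √(0.1287) ≈ 0.3588.

d(x, mu) = √(0.1287) ≈ 0.3588


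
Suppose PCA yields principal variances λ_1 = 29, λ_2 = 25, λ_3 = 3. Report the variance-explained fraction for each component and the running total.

Step 1 — total variance = trace(Sigma) = Σ λ_i = 29 + 25 + 3 = 57.

Step 2 — fraction explained by component i = λ_i / Σ λ:
  PC1: 29/57 = 0.5088
  PC2: 25/57 = 0.4386
  PC3: 3/57 = 0.0526

Step 3 — cumulative fraction after k components = (λ_1 + ... + λ_k) / Σ λ:
  k = 1: 29/57 = 0.5088
  k = 2: (29 + 25)/57 = 54/57 = 0.9474
  k = 3: (29 + 25 + 3)/57 = 57/57 = 1

Summary (fraction, with percent):

explained: PC1 0.5088 (50.88%), PC2 0.4386 (43.86%), PC3 0.0526 (5.26%);  cumulative: 0.5088, 0.9474, 1


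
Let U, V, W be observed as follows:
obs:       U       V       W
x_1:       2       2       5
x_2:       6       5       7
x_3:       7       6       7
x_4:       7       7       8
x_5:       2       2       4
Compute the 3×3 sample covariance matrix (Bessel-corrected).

Step 1 — column means:
  mean(U) = (2 + 6 + 7 + 7 + 2) / 5 = 24/5 = 4.8
  mean(V) = (2 + 5 + 6 + 7 + 2) / 5 = 22/5 = 4.4
  mean(W) = (5 + 7 + 7 + 8 + 4) / 5 = 31/5 = 6.2

Step 2 — sample covariance S[i,j] = (1/(n-1)) · Σ_k (x_{k,i} - mean_i) · (x_{k,j} - mean_j), with n-1 = 4.
  S[U,U] = ((-2.8)·(-2.8) + (1.2)·(1.2) + (2.2)·(2.2) + (2.2)·(2.2) + (-2.8)·(-2.8)) / 4 = 26.8/4 = 6.7
  S[U,V] = ((-2.8)·(-2.4) + (1.2)·(0.6) + (2.2)·(1.6) + (2.2)·(2.6) + (-2.8)·(-2.4)) / 4 = 23.4/4 = 5.85
  S[U,W] = ((-2.8)·(-1.2) + (1.2)·(0.8) + (2.2)·(0.8) + (2.2)·(1.8) + (-2.8)·(-2.2)) / 4 = 16.2/4 = 4.05
  S[V,V] = ((-2.4)·(-2.4) + (0.6)·(0.6) + (1.6)·(1.6) + (2.6)·(2.6) + (-2.4)·(-2.4)) / 4 = 21.2/4 = 5.3
  S[V,W] = ((-2.4)·(-1.2) + (0.6)·(0.8) + (1.6)·(0.8) + (2.6)·(1.8) + (-2.4)·(-2.2)) / 4 = 14.6/4 = 3.65
  S[W,W] = ((-1.2)·(-1.2) + (0.8)·(0.8) + (0.8)·(0.8) + (1.8)·(1.8) + (-2.2)·(-2.2)) / 4 = 10.8/4 = 2.7

S is symmetric (S[j,i] = S[i,j]). Assembling:

S = [[6.7, 5.85, 4.05],
 [5.85, 5.3, 3.65],
 [4.05, 3.65, 2.7]]


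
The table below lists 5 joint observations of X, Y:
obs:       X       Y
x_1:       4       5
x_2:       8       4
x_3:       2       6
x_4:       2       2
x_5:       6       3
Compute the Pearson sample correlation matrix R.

Step 1 — column means:
  mean(X) = (4 + 8 + 2 + 2 + 6) / 5 = 22/5 = 4.4
  mean(Y) = (5 + 4 + 6 + 2 + 3) / 5 = 20/5 = 4

Step 2 — sample variances and covariances s[i,j] = (1/(n-1)) · Σ_k (x_{k,i} - mean_i) · (x_{k,j} - mean_j), with n-1 = 4:
  s[X,X] = ((-0.4)·(-0.4) + (3.6)·(3.6) + (-2.4)·(-2.4) + (-2.4)·(-2.4) + (1.6)·(1.6)) / 4 = 27.2/4 = 6.8
  s[X,Y] = ((-0.4)·(1) + (3.6)·(0) + (-2.4)·(2) + (-2.4)·(-2) + (1.6)·(-1)) / 4 = -2/4 = -0.5
  s[Y,Y] = ((1)·(1) + (0)·(0) + (2)·(2) + (-2)·(-2) + (-1)·(-1)) / 4 = 10/4 = 2.5
  Sample standard deviations s_i = √(s[i,i]):
  s(X) = √(6.8) = 2.6077
  s(Y) = √(2.5) = 1.5811

Step 3 — r_{ij} = s_{ij} / (s_i · s_j):
  r[X,X] = 1 (diagonal).
  r[X,Y] = -0.5 / (2.6077 · 1.5811) = -0.5 / 4.1231 = -0.1213
  r[Y,Y] = 1 (diagonal).

R is symmetric with unit diagonal. Assembling:

R = [[1, -0.1213],
 [-0.1213, 1]]


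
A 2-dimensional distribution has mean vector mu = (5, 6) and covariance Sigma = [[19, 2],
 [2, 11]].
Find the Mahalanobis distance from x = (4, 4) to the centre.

Step 1 — centre the observation: (x - mu) = (-1, -2).

Step 2 — invert Sigma. det(Sigma) = 19·11 - (2)² = 205.
  Sigma^{-1} = (1/det) · [[d, -b], [-b, a]] = [[0.0537, -0.0098],
 [-0.0098, 0.0927]].

Step 3 — form the quadratic (x - mu)^T · Sigma^{-1} · (x - mu):
  Sigma^{-1} · (x - mu) = (-0.0341, -0.1756).
  (x - mu)^T · [Sigma^{-1} · (x - mu)] = (-1)·(-0.0341) + (-2)·(-0.1756) = 0.3854.

Step 4 — take square root: d = √(0.3854) ≈ 0.6208.

d(x, mu) = √(0.3854) ≈ 0.6208


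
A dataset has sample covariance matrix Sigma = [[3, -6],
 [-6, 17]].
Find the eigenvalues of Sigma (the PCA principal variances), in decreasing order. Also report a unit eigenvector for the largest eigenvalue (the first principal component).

Step 1 — characteristic polynomial of 2×2 Sigma:
  det(Sigma - λI) = λ² - trace · λ + det = 0.
  trace = 3 + 17 = 20, det = 3·17 - (-6)² = 15.
Step 2 — discriminant:
  Δ = trace² - 4·det = 400 - 60 = 340.
Step 3 — eigenvalues:
  λ = (trace ± √Δ)/2 = (20 ± 18.4391)/2,
  λ_1 = 19.2195,  λ_2 = 0.7805.

Step 4 — unit eigenvector for λ_1: solve (Sigma - λ_1 I)v = 0. First row:
  (3 - 19.2195)·v_x + (-6)·v_y = 0, i.e. (-16.2195)·v_x + (-6)·v_y = 0,
  so v ∝ (b, λ_1 - a) = (-6, 16.2195); multiply by -1 so the first entry is positive: u = (6, -16.2195).
  ||u|| = √((6)² + (-16.2195)²) = √(299.0736) ≈ 17.2937,
  v_1 = u/||u|| ≈ (0.3469, -0.9379) (||v_1|| = 1).

λ_1 = 19.2195,  λ_2 = 0.7805;  v_1 ≈ (0.3469, -0.9379)


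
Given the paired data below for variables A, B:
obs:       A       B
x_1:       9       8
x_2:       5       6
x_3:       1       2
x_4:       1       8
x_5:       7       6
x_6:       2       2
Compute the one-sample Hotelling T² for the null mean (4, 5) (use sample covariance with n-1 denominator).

Step 1 — sample mean vector:
  mean(A) = (9 + 5 + 1 + 1 + 7 + 2) / 6 = 25/6 = 4.1667
  mean(B) = (8 + 6 + 2 + 8 + 6 + 2) / 6 = 32/6 = 5.3333
  x̄ = (4.1667, 5.3333),  deviation x̄ - mu_0 = (4.1667, 5.3333) - (4, 5) = (0.1667, 0.3333).

Step 2 — sample covariance matrix, S[i,j] = (1/(n-1)) · Σ_k (x_{k,i} - mean_i) · (x_{k,j} - mean_j), divisor n-1 = 5:
  S[A,A] = ((4.8333)·(4.8333) + (0.8333)·(0.8333) + (-3.1667)·(-3.1667) + (-3.1667)·(-3.1667) + (2.8333)·(2.8333) + (-2.1667)·(-2.1667)) / 5 = 56.8333/5 = 11.3667
  S[A,B] = ((4.8333)·(2.6667) + (0.8333)·(0.6667) + (-3.1667)·(-3.3333) + (-3.1667)·(2.6667) + (2.8333)·(0.6667) + (-2.1667)·(-3.3333)) / 5 = 24.6667/5 = 4.9333
  S[B,B] = ((2.6667)·(2.6667) + (0.6667)·(0.6667) + (-3.3333)·(-3.3333) + (2.6667)·(2.6667) + (0.6667)·(0.6667) + (-3.3333)·(-3.3333)) / 5 = 37.3333/5 = 7.4667
  S = [[11.3667, 4.9333],
 [4.9333, 7.4667]].

Step 3 — invert S. det(S) = 11.3667·7.4667 - (4.9333)² = 60.5333.
  S^{-1} = (1/det) · [[d, -b], [-b, a]] = [[0.1233, -0.0815],
 [-0.0815, 0.1878]].

Step 4 — quadratic form (x̄ - mu_0)^T · S^{-1} · (x̄ - mu_0):
  S^{-1} · (x̄ - mu_0) = (-0.0066, 0.049),
  (x̄ - mu_0)^T · [...] = (0.1667)·(-0.0066) + (0.3333)·(0.049) = 0.0152.

Step 5 — scale by n: T² = 6 · 0.0152 = 0.0914.

T² ≈ 0.0914


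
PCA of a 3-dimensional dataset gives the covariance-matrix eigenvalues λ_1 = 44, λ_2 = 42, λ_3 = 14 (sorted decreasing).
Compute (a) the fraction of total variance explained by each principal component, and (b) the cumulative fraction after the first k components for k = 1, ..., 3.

Step 1 — total variance = trace(Sigma) = Σ λ_i = 44 + 42 + 14 = 100.

Step 2 — fraction explained by component i = λ_i / Σ λ:
  PC1: 44/100 = 0.44
  PC2: 42/100 = 0.42
  PC3: 14/100 = 0.14

Step 3 — cumulative fraction after k components = (λ_1 + ... + λ_k) / Σ λ:
  k = 1: 44/100 = 0.44
  k = 2: (44 + 42)/100 = 86/100 = 0.86
  k = 3: (44 + 42 + 14)/100 = 100/100 = 1

Summary (fraction, with percent):

explained: PC1 0.44 (44%), PC2 0.42 (42%), PC3 0.14 (14%);  cumulative: 0.44, 0.86, 1


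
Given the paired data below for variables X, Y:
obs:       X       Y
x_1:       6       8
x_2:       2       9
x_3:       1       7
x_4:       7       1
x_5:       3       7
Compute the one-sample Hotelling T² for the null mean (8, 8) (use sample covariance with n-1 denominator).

Step 1 — sample mean vector:
  mean(X) = (6 + 2 + 1 + 7 + 3) / 5 = 19/5 = 3.8
  mean(Y) = (8 + 9 + 7 + 1 + 7) / 5 = 32/5 = 6.4
  x̄ = (3.8, 6.4),  deviation x̄ - mu_0 = (3.8, 6.4) - (8, 8) = (-4.2, -1.6).

Step 2 — sample covariance matrix, S[i,j] = (1/(n-1)) · Σ_k (x_{k,i} - mean_i) · (x_{k,j} - mean_j), divisor n-1 = 4:
  S[X,X] = ((2.2)·(2.2) + (-1.8)·(-1.8) + (-2.8)·(-2.8) + (3.2)·(3.2) + (-0.8)·(-0.8)) / 4 = 26.8/4 = 6.7
  S[X,Y] = ((2.2)·(1.6) + (-1.8)·(2.6) + (-2.8)·(0.6) + (3.2)·(-5.4) + (-0.8)·(0.6)) / 4 = -20.6/4 = -5.15
  S[Y,Y] = ((1.6)·(1.6) + (2.6)·(2.6) + (0.6)·(0.6) + (-5.4)·(-5.4) + (0.6)·(0.6)) / 4 = 39.2/4 = 9.8
  S = [[6.7, -5.15],
 [-5.15, 9.8]].

Step 3 — invert S. det(S) = 6.7·9.8 - (-5.15)² = 39.1375.
  S^{-1} = (1/det) · [[d, -b], [-b, a]] = [[0.2504, 0.1316],
 [0.1316, 0.1712]].

Step 4 — quadratic form (x̄ - mu_0)^T · S^{-1} · (x̄ - mu_0):
  S^{-1} · (x̄ - mu_0) = (-1.2622, -0.8266),
  (x̄ - mu_0)^T · [...] = (-4.2)·(-1.2622) + (-1.6)·(-0.8266) = 6.6238.

Step 5 — scale by n: T² = 5 · 6.6238 = 33.1191.

T² ≈ 33.1191


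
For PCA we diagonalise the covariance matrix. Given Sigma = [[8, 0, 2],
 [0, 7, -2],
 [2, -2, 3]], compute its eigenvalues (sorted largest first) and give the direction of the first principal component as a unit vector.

Step 1 — characteristic polynomial p(λ) = det(λI - Sigma) = λ³ - tr·λ² + c_1·λ - det, where tr = trace, c_1 = sum of the principal 2×2 minors, det = det(Sigma):
  tr = 8 + 7 + 3 = 18,
  c_1 = (8·7 - (0)²) + (8·3 - (2)²) + (7·3 - (-2)²) = 56 + 20 + 17 = 93,
  det = 8·(7·3 - (-2)²) - (0)·((0)·3 - (-2)·(2)) + (2)·((0)·(-2) - 7·(2)) = 8·(17) - (0)·(4) + (2)·(-14) = 108.
  So p(λ) = λ³ - 18λ² + 93λ - 108.
Step 2 — look for an integer root (rational root theorem: any rational root is an integer divisor of 108). Testing λ = 9:
  p(9) = 729 - 1458 + 837 - 108 = 0  ✓
  Dividing out (λ - 9): p(λ) = (λ - 9)(λ² - 9λ + 12).
Step 3 — remaining eigenvalues from the quadratic λ² - 9λ + 12 = 0:
  Δ = 9² - 4·12 = 81 - 48 = 33,  λ = (9 ± √33)/2 = (9 ± 5.7446)/2 ≈ 7.3723 or 1.6277.
  Sorted: λ_1 = 9,  λ_2 = 7.3723,  λ_3 = 1.6277  (check: sum = 18 = tr ✓).

Step 4 — unit eigenvector for λ_1 = 9: v spans the null space of (Sigma - λ_1 I), whose rows are
  r_1 = (-1, 0, 2),  r_2 = (0, -2, -2),  r_3 = (2, -2, -6).
  v is orthogonal to every row, so take v ∝ r_1 × r_2 = ((0)·(-2) - (2)·(-2), (2)·(0) - (-1)·(-2), (-1)·(-2) - (0)·(0)) = (4, -2, 2).
  Rescale (divide by 2): u = (2, -1, 1).
  ||u|| = √((2)² + (-1)² + (1)²) = √(6) ≈ 2.4495,  v_1 = u/||u|| ≈ (0.8165, -0.4082, 0.4082) (||v_1|| = 1).

λ_1 = 9,  λ_2 = 7.3723,  λ_3 = 1.6277;  v_1 ≈ (0.8165, -0.4082, 0.4082)


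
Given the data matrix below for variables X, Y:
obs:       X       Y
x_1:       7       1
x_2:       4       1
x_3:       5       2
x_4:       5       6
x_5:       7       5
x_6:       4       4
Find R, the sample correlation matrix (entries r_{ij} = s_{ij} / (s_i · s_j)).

Step 1 — column means:
  mean(X) = (7 + 4 + 5 + 5 + 7 + 4) / 6 = 32/6 = 5.3333
  mean(Y) = (1 + 1 + 2 + 6 + 5 + 4) / 6 = 19/6 = 3.1667

Step 2 — sample variances and covariances s[i,j] = (1/(n-1)) · Σ_k (x_{k,i} - mean_i) · (x_{k,j} - mean_j), with n-1 = 5:
  s[X,X] = ((1.6667)·(1.6667) + (-1.3333)·(-1.3333) + (-0.3333)·(-0.3333) + (-0.3333)·(-0.3333) + (1.6667)·(1.6667) + (-1.3333)·(-1.3333)) / 5 = 9.3333/5 = 1.8667
  s[X,Y] = ((1.6667)·(-2.1667) + (-1.3333)·(-2.1667) + (-0.3333)·(-1.1667) + (-0.3333)·(2.8333) + (1.6667)·(1.8333) + (-1.3333)·(0.8333)) / 5 = 0.6667/5 = 0.1333
  s[Y,Y] = ((-2.1667)·(-2.1667) + (-2.1667)·(-2.1667) + (-1.1667)·(-1.1667) + (2.8333)·(2.8333) + (1.8333)·(1.8333) + (0.8333)·(0.8333)) / 5 = 22.8333/5 = 4.5667
  Sample standard deviations s_i = √(s[i,i]):
  s(X) = √(1.8667) = 1.3663
  s(Y) = √(4.5667) = 2.137

Step 3 — r_{ij} = s_{ij} / (s_i · s_j):
  r[X,X] = 1 (diagonal).
  r[X,Y] = 0.1333 / (1.3663 · 2.137) = 0.1333 / 2.9197 = 0.0457
  r[Y,Y] = 1 (diagonal).

R is symmetric with unit diagonal. Assembling:

R = [[1, 0.0457],
 [0.0457, 1]]


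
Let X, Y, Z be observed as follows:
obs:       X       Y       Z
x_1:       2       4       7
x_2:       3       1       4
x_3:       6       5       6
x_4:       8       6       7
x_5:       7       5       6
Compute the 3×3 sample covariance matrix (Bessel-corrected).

Step 1 — column means:
  mean(X) = (2 + 3 + 6 + 8 + 7) / 5 = 26/5 = 5.2
  mean(Y) = (4 + 1 + 5 + 6 + 5) / 5 = 21/5 = 4.2
  mean(Z) = (7 + 4 + 6 + 7 + 6) / 5 = 30/5 = 6

Step 2 — sample covariance S[i,j] = (1/(n-1)) · Σ_k (x_{k,i} - mean_i) · (x_{k,j} - mean_j), with n-1 = 4.
  S[X,X] = ((-3.2)·(-3.2) + (-2.2)·(-2.2) + (0.8)·(0.8) + (2.8)·(2.8) + (1.8)·(1.8)) / 4 = 26.8/4 = 6.7
  S[X,Y] = ((-3.2)·(-0.2) + (-2.2)·(-3.2) + (0.8)·(0.8) + (2.8)·(1.8) + (1.8)·(0.8)) / 4 = 14.8/4 = 3.7
  S[X,Z] = ((-3.2)·(1) + (-2.2)·(-2) + (0.8)·(0) + (2.8)·(1) + (1.8)·(0)) / 4 = 4/4 = 1
  S[Y,Y] = ((-0.2)·(-0.2) + (-3.2)·(-3.2) + (0.8)·(0.8) + (1.8)·(1.8) + (0.8)·(0.8)) / 4 = 14.8/4 = 3.7
  S[Y,Z] = ((-0.2)·(1) + (-3.2)·(-2) + (0.8)·(0) + (1.8)·(1) + (0.8)·(0)) / 4 = 8/4 = 2
  S[Z,Z] = ((1)·(1) + (-2)·(-2) + (0)·(0) + (1)·(1) + (0)·(0)) / 4 = 6/4 = 1.5

S is symmetric (S[j,i] = S[i,j]). Assembling:

S = [[6.7, 3.7, 1],
 [3.7, 3.7, 2],
 [1, 2, 1.5]]


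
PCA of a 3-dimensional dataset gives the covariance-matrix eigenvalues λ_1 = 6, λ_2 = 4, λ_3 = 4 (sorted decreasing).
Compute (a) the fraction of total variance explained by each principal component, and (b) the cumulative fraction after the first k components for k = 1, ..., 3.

Step 1 — total variance = trace(Sigma) = Σ λ_i = 6 + 4 + 4 = 14.

Step 2 — fraction explained by component i = λ_i / Σ λ:
  PC1: 6/14 = 0.4286
  PC2: 4/14 = 0.2857
  PC3: 4/14 = 0.2857

Step 3 — cumulative fraction after k components = (λ_1 + ... + λ_k) / Σ λ:
  k = 1: 6/14 = 0.4286
  k = 2: (6 + 4)/14 = 10/14 = 0.7143
  k = 3: (6 + 4 + 4)/14 = 14/14 = 1

Summary (fraction, with percent):

explained: PC1 0.4286 (42.86%), PC2 0.2857 (28.57%), PC3 0.2857 (28.57%);  cumulative: 0.4286, 0.7143, 1


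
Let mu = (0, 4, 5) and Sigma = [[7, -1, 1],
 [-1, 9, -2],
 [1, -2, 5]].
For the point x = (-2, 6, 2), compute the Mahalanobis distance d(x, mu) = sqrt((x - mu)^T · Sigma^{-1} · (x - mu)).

Step 1 — centre the observation: (x - mu) = (-2, 2, -3).

Step 2 — invert Sigma (cofactor / det for 3×3, or solve directly):
  Sigma^{-1} = [[0.148, 0.0108, -0.0253],
 [0.0108, 0.1227, 0.0469],
 [-0.0253, 0.0469, 0.2238]].

Step 3 — form the quadratic (x - mu)^T · Sigma^{-1} · (x - mu):
  Sigma^{-1} · (x - mu) = (-0.1986, 0.083, -0.5271).
  (x - mu)^T · [Sigma^{-1} · (x - mu)] = (-2)·(-0.1986) + (2)·(0.083) + (-3)·(-0.5271) = 2.1444.

Step 4 — take square root: d = √(2.1444) ≈ 1.4644.

d(x, mu) = √(2.1444) ≈ 1.4644


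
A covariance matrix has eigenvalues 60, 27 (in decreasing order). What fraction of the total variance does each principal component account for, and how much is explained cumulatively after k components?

Step 1 — total variance = trace(Sigma) = Σ λ_i = 60 + 27 = 87.

Step 2 — fraction explained by component i = λ_i / Σ λ:
  PC1: 60/87 = 0.6897
  PC2: 27/87 = 0.3103

Step 3 — cumulative fraction after k components = (λ_1 + ... + λ_k) / Σ λ:
  k = 1: 60/87 = 0.6897
  k = 2: (60 + 27)/87 = 87/87 = 1

Summary (fraction, with percent):

explained: PC1 0.6897 (68.97%), PC2 0.3103 (31.03%);  cumulative: 0.6897, 1


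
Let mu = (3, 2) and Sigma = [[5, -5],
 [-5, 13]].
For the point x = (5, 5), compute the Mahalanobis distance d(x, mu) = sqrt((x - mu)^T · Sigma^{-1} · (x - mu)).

Step 1 — centre the observation: (x - mu) = (2, 3).

Step 2 — invert Sigma. det(Sigma) = 5·13 - (-5)² = 40.
  Sigma^{-1} = (1/det) · [[d, -b], [-b, a]] = [[0.325, 0.125],
 [0.125, 0.125]].

Step 3 — form the quadratic (x - mu)^T · Sigma^{-1} · (x - mu):
  Sigma^{-1} · (x - mu) = (1.025, 0.625).
  (x - mu)^T · [Sigma^{-1} · (x - mu)] = (2)·(1.025) + (3)·(0.625) = 3.925.

Step 4 — take square root: d = √(3.925) ≈ 1.9812.

d(x, mu) = √(3.925) ≈ 1.9812


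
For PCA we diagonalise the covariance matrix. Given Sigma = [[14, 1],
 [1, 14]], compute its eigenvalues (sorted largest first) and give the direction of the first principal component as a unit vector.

Step 1 — characteristic polynomial of 2×2 Sigma:
  det(Sigma - λI) = λ² - trace · λ + det = 0.
  trace = 14 + 14 = 28, det = 14·14 - (1)² = 195.
Step 2 — discriminant:
  Δ = trace² - 4·det = 784 - 780 = 4.
Step 3 — eigenvalues:
  λ = (trace ± √Δ)/2 = (28 ± 2)/2,
  λ_1 = 15,  λ_2 = 13.

Step 4 — unit eigenvector for λ_1: solve (Sigma - λ_1 I)v = 0. First row:
  (14 - 15)·v_x + (1)·v_y = 0, i.e. (-1)·v_x + (1)·v_y = 0,
  so v ∝ (b, λ_1 - a) = (1, 1) = u.
  ||u|| = √((1)² + (1)²) = √(2) ≈ 1.4142,
  v_1 = u/||u|| ≈ (0.7071, 0.7071) (||v_1|| = 1).

λ_1 = 15,  λ_2 = 13;  v_1 ≈ (0.7071, 0.7071)


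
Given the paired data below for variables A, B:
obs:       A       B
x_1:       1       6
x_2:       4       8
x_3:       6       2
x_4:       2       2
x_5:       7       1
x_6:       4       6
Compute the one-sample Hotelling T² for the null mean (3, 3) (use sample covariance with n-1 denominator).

Step 1 — sample mean vector:
  mean(A) = (1 + 4 + 6 + 2 + 7 + 4) / 6 = 24/6 = 4
  mean(B) = (6 + 8 + 2 + 2 + 1 + 6) / 6 = 25/6 = 4.1667
  x̄ = (4, 4.1667),  deviation x̄ - mu_0 = (4, 4.1667) - (3, 3) = (1, 1.1667).

Step 2 — sample covariance matrix, S[i,j] = (1/(n-1)) · Σ_k (x_{k,i} - mean_i) · (x_{k,j} - mean_j), divisor n-1 = 5:
  S[A,A] = ((-3)·(-3) + (0)·(0) + (2)·(2) + (-2)·(-2) + (3)·(3) + (0)·(0)) / 5 = 26/5 = 5.2
  S[A,B] = ((-3)·(1.8333) + (0)·(3.8333) + (2)·(-2.1667) + (-2)·(-2.1667) + (3)·(-3.1667) + (0)·(1.8333)) / 5 = -15/5 = -3
  S[B,B] = ((1.8333)·(1.8333) + (3.8333)·(3.8333) + (-2.1667)·(-2.1667) + (-2.1667)·(-2.1667) + (-3.1667)·(-3.1667) + (1.8333)·(1.8333)) / 5 = 40.8333/5 = 8.1667
  S = [[5.2, -3],
 [-3, 8.1667]].

Step 3 — invert S. det(S) = 5.2·8.1667 - (-3)² = 33.4667.
  S^{-1} = (1/det) · [[d, -b], [-b, a]] = [[0.244, 0.0896],
 [0.0896, 0.1554]].

Step 4 — quadratic form (x̄ - mu_0)^T · S^{-1} · (x̄ - mu_0):
  S^{-1} · (x̄ - mu_0) = (0.3486, 0.2709),
  (x̄ - mu_0)^T · [...] = (1)·(0.3486) + (1.1667)·(0.2709) = 0.6647.

Step 5 — scale by n: T² = 6 · 0.6647 = 3.988.

T² ≈ 3.988


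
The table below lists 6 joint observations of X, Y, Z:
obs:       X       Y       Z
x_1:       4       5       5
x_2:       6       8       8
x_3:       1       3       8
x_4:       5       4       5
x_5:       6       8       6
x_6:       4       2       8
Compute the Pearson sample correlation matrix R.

Step 1 — column means:
  mean(X) = (4 + 6 + 1 + 5 + 6 + 4) / 6 = 26/6 = 4.3333
  mean(Y) = (5 + 8 + 3 + 4 + 8 + 2) / 6 = 30/6 = 5
  mean(Z) = (5 + 8 + 8 + 5 + 6 + 8) / 6 = 40/6 = 6.6667

Step 2 — sample variances and covariances s[i,j] = (1/(n-1)) · Σ_k (x_{k,i} - mean_i) · (x_{k,j} - mean_j), with n-1 = 5:
  s[X,X] = ((-0.3333)·(-0.3333) + (1.6667)·(1.6667) + (-3.3333)·(-3.3333) + (0.6667)·(0.6667) + (1.6667)·(1.6667) + (-0.3333)·(-0.3333)) / 5 = 17.3333/5 = 3.4667
  s[X,Y] = ((-0.3333)·(0) + (1.6667)·(3) + (-3.3333)·(-2) + (0.6667)·(-1) + (1.6667)·(3) + (-0.3333)·(-3)) / 5 = 17/5 = 3.4
  s[X,Z] = ((-0.3333)·(-1.6667) + (1.6667)·(1.3333) + (-3.3333)·(1.3333) + (0.6667)·(-1.6667) + (1.6667)·(-0.6667) + (-0.3333)·(1.3333)) / 5 = -4.3333/5 = -0.8667
  s[Y,Y] = ((0)·(0) + (3)·(3) + (-2)·(-2) + (-1)·(-1) + (3)·(3) + (-3)·(-3)) / 5 = 32/5 = 6.4
  s[Y,Z] = ((0)·(-1.6667) + (3)·(1.3333) + (-2)·(1.3333) + (-1)·(-1.6667) + (3)·(-0.6667) + (-3)·(1.3333)) / 5 = -3/5 = -0.6
  s[Z,Z] = ((-1.6667)·(-1.6667) + (1.3333)·(1.3333) + (1.3333)·(1.3333) + (-1.6667)·(-1.6667) + (-0.6667)·(-0.6667) + (1.3333)·(1.3333)) / 5 = 11.3333/5 = 2.2667
  Sample standard deviations s_i = √(s[i,i]):
  s(X) = √(3.4667) = 1.8619
  s(Y) = √(6.4) = 2.5298
  s(Z) = √(2.2667) = 1.5055

Step 3 — r_{ij} = s_{ij} / (s_i · s_j):
  r[X,X] = 1 (diagonal).
  r[X,Y] = 3.4 / (1.8619 · 2.5298) = 3.4 / 4.7103 = 0.7218
  r[X,Z] = -0.8667 / (1.8619 · 1.5055) = -0.8667 / 2.8032 = -0.3092
  r[Y,Y] = 1 (diagonal).
  r[Y,Z] = -0.6 / (2.5298 · 1.5055) = -0.6 / 3.8088 = -0.1575
  r[Z,Z] = 1 (diagonal).

R is symmetric with unit diagonal. Assembling:

R = [[1, 0.7218, -0.3092],
 [0.7218, 1, -0.1575],
 [-0.3092, -0.1575, 1]]


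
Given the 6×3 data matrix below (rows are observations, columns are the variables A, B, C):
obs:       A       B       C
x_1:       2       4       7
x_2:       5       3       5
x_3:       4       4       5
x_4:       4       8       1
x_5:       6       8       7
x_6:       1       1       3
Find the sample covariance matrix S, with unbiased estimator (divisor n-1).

Step 1 — column means:
  mean(A) = (2 + 5 + 4 + 4 + 6 + 1) / 6 = 22/6 = 3.6667
  mean(B) = (4 + 3 + 4 + 8 + 8 + 1) / 6 = 28/6 = 4.6667
  mean(C) = (7 + 5 + 5 + 1 + 7 + 3) / 6 = 28/6 = 4.6667

Step 2 — sample covariance S[i,j] = (1/(n-1)) · Σ_k (x_{k,i} - mean_i) · (x_{k,j} - mean_j), with n-1 = 5.
  S[A,A] = ((-1.6667)·(-1.6667) + (1.3333)·(1.3333) + (0.3333)·(0.3333) + (0.3333)·(0.3333) + (2.3333)·(2.3333) + (-2.6667)·(-2.6667)) / 5 = 17.3333/5 = 3.4667
  S[A,B] = ((-1.6667)·(-0.6667) + (1.3333)·(-1.6667) + (0.3333)·(-0.6667) + (0.3333)·(3.3333) + (2.3333)·(3.3333) + (-2.6667)·(-3.6667)) / 5 = 17.3333/5 = 3.4667
  S[A,C] = ((-1.6667)·(2.3333) + (1.3333)·(0.3333) + (0.3333)·(0.3333) + (0.3333)·(-3.6667) + (2.3333)·(2.3333) + (-2.6667)·(-1.6667)) / 5 = 5.3333/5 = 1.0667
  S[B,B] = ((-0.6667)·(-0.6667) + (-1.6667)·(-1.6667) + (-0.6667)·(-0.6667) + (3.3333)·(3.3333) + (3.3333)·(3.3333) + (-3.6667)·(-3.6667)) / 5 = 39.3333/5 = 7.8667
  S[B,C] = ((-0.6667)·(2.3333) + (-1.6667)·(0.3333) + (-0.6667)·(0.3333) + (3.3333)·(-3.6667) + (3.3333)·(2.3333) + (-3.6667)·(-1.6667)) / 5 = -0.6667/5 = -0.1333
  S[C,C] = ((2.3333)·(2.3333) + (0.3333)·(0.3333) + (0.3333)·(0.3333) + (-3.6667)·(-3.6667) + (2.3333)·(2.3333) + (-1.6667)·(-1.6667)) / 5 = 27.3333/5 = 5.4667

S is symmetric (S[j,i] = S[i,j]). Assembling:

S = [[3.4667, 3.4667, 1.0667],
 [3.4667, 7.8667, -0.1333],
 [1.0667, -0.1333, 5.4667]]


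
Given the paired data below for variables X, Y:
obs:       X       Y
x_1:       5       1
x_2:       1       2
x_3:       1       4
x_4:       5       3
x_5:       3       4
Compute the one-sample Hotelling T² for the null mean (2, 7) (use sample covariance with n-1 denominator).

Step 1 — sample mean vector:
  mean(X) = (5 + 1 + 1 + 5 + 3) / 5 = 15/5 = 3
  mean(Y) = (1 + 2 + 4 + 3 + 4) / 5 = 14/5 = 2.8
  x̄ = (3, 2.8),  deviation x̄ - mu_0 = (3, 2.8) - (2, 7) = (1, -4.2).

Step 2 — sample covariance matrix, S[i,j] = (1/(n-1)) · Σ_k (x_{k,i} - mean_i) · (x_{k,j} - mean_j), divisor n-1 = 4:
  S[X,X] = ((2)·(2) + (-2)·(-2) + (-2)·(-2) + (2)·(2) + (0)·(0)) / 4 = 16/4 = 4
  S[X,Y] = ((2)·(-1.8) + (-2)·(-0.8) + (-2)·(1.2) + (2)·(0.2) + (0)·(1.2)) / 4 = -4/4 = -1
  S[Y,Y] = ((-1.8)·(-1.8) + (-0.8)·(-0.8) + (1.2)·(1.2) + (0.2)·(0.2) + (1.2)·(1.2)) / 4 = 6.8/4 = 1.7
  S = [[4, -1],
 [-1, 1.7]].

Step 3 — invert S. det(S) = 4·1.7 - (-1)² = 5.8.
  S^{-1} = (1/det) · [[d, -b], [-b, a]] = [[0.2931, 0.1724],
 [0.1724, 0.6897]].

Step 4 — quadratic form (x̄ - mu_0)^T · S^{-1} · (x̄ - mu_0):
  S^{-1} · (x̄ - mu_0) = (-0.431, -2.7241),
  (x̄ - mu_0)^T · [...] = (1)·(-0.431) + (-4.2)·(-2.7241) = 11.0103.

Step 5 — scale by n: T² = 5 · 11.0103 = 55.0517.

T² ≈ 55.0517
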